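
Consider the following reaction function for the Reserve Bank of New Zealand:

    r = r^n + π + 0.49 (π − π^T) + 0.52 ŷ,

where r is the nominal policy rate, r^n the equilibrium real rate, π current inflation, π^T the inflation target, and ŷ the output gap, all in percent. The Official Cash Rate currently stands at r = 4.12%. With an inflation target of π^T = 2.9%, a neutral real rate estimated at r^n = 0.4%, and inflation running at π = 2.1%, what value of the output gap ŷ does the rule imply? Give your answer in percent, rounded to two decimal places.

3.87%

0.52 ŷ = 4.12 − 0.4 − 2.1 − 0.49 × (2.1 − 2.9) = 2.012
ŷ = 2.012 / 0.52 = 3.87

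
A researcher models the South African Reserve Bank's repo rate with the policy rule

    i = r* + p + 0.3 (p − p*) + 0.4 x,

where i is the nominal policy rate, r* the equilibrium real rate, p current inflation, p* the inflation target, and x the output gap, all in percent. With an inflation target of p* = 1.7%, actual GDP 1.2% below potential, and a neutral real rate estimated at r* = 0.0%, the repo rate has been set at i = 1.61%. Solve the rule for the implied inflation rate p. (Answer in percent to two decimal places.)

2.00%

Output 1.2% below potential → x = -1.2.
Collecting p: i = r* + (1 + 0.3) p − 0.3 p* + 0.4 x
1.3 p = 1.61 − 0.0 + 0.3 × 1.7 − 0.4 × (-1.2) = 2.6
p = 2.6 / 1.3 = 2.00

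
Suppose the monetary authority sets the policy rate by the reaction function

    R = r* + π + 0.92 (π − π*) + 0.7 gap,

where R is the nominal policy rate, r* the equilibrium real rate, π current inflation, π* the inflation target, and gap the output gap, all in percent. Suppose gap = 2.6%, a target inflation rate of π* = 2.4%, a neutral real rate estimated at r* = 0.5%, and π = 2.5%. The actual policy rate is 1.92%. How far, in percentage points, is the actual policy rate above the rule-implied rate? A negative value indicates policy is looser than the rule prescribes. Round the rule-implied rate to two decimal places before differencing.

-2.99 pp

R = 0.5 + 2.5 + 0.92 × (2.5 − 2.4) + 0.7 × 2.6
   = 0.5 + 2.5 + 0.092 + 1.82 = 4.91
Deviation = 1.92 − 4.91 = -2.99 pp.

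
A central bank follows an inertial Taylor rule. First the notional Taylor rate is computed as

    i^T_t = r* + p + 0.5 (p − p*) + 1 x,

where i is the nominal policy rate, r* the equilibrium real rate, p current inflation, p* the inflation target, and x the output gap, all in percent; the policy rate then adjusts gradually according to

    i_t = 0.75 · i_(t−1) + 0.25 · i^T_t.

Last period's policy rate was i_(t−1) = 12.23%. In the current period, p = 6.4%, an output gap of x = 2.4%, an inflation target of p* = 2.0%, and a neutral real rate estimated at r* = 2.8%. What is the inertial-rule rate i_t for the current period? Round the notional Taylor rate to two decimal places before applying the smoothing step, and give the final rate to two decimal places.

i^T_t = 2.8 + 6.4 + 0.5 × (6.4 − 2.0) + 1 × 2.4
   = 2.8 + 6.4 + 2.2 + 2.4 = 13.80
i_t = 0.75 × 12.23 + 0.25 × 13.80 = 9.1725 + 3.45 = 12.62

12.62%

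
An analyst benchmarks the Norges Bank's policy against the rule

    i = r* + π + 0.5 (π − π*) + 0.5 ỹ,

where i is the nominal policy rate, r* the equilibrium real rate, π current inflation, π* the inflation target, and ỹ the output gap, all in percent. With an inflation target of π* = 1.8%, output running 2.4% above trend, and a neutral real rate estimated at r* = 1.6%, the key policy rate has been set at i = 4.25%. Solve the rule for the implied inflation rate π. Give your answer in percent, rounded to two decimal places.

1.57%

Output 2.4% above potential → ỹ = 2.4.
Collecting π: i = r* + (1 + 0.5) π − 0.5 π* + 0.5 ỹ
1.5 π = 4.25 − 1.6 + 0.5 × 1.8 − 0.5 × 2.4 = 2.35
π = 2.35 / 1.5 = 1.57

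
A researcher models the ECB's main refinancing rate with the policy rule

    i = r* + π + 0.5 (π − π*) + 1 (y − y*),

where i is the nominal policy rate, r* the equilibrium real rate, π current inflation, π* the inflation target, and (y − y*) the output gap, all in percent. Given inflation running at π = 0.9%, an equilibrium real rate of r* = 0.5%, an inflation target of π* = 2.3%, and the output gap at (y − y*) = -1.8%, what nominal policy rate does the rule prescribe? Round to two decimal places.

i = 0.5 + 0.9 + 0.5 × (0.9 − 2.3) + 1 × (-1.8)
   = 0.5 + 0.9 − 0.7 − 1.8 = -1.10

-1.10%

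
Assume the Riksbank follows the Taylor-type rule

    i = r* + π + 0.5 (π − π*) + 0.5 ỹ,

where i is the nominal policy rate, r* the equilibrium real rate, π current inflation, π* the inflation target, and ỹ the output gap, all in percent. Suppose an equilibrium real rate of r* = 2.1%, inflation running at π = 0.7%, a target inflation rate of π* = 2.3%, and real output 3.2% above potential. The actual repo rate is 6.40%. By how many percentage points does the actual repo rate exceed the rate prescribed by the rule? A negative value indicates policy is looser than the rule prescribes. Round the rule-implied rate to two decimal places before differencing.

2.80 pp

Output 3.2% above potential → ỹ = 3.2.
i = 2.1 + 0.7 + 0.5 × (0.7 − 2.3) + 0.5 × 3.2
   = 2.1 + 0.7 − 0.8 + 1.6 = 3.60
Deviation = 6.40 − 3.60 = 2.80 pp.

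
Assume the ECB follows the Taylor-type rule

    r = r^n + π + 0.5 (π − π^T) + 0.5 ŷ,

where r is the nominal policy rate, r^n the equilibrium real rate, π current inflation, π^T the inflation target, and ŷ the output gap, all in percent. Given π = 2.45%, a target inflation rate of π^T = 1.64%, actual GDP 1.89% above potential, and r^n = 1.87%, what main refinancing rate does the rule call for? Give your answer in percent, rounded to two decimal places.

5.67%

Output 1.89% above potential → ŷ = 1.89.
r = 1.87 + 2.45 + 0.5 × (2.45 − 1.64) + 0.5 × 1.89
   = 1.87 + 2.45 + 0.405 + 0.945 = 5.67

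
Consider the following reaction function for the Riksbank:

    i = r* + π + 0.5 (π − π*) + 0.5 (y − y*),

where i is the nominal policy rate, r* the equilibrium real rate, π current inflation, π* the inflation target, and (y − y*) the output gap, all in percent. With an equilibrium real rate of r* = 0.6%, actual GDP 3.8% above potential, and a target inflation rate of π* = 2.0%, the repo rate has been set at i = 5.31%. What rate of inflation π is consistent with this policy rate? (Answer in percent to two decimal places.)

2.54%

Output 3.8% above potential → (y − y*) = 3.8.
Collecting π: i = r* + (1 + 0.5) π − 0.5 π* + 0.5 (y − y*)
1.5 π = 5.31 − 0.6 + 0.5 × 2.0 − 0.5 × 3.8 = 3.81
π = 3.81 / 1.5 = 2.54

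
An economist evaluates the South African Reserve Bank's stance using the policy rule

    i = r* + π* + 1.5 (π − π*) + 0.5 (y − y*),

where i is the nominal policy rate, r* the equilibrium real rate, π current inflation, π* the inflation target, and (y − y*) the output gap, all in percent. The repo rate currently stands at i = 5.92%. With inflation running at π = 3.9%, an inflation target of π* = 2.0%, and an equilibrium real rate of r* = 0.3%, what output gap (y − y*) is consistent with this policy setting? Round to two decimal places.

0.5 (y − y*) = 5.92 − 0.3 − 2.0 − 1.5 × (3.9 − 2.0) = 0.77
(y − y*) = 0.77 / 0.5 = 1.54

1.54%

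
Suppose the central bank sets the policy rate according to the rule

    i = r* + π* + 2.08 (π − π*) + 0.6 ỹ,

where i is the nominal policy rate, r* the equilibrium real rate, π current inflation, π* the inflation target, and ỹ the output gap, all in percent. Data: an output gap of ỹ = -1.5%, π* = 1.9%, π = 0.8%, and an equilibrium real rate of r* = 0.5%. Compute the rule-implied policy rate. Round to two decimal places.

i = 0.5 + 1.9 + 2.08 × (0.8 − 1.9) + 0.6 × (-1.5)
   = 0.5 + 1.9 − 2.288 − 0.9 = -0.79

-0.79%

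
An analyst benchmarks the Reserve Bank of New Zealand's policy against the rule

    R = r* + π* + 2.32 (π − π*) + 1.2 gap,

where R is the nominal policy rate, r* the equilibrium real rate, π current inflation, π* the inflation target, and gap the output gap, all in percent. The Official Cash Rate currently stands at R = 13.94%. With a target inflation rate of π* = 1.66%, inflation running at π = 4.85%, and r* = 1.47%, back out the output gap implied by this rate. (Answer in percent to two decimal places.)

1.2 gap = 13.94 − 1.47 − 1.66 − 2.32 × (4.85 − 1.66) = 3.4092
gap = 3.4092 / 1.2 = 2.84

2.84%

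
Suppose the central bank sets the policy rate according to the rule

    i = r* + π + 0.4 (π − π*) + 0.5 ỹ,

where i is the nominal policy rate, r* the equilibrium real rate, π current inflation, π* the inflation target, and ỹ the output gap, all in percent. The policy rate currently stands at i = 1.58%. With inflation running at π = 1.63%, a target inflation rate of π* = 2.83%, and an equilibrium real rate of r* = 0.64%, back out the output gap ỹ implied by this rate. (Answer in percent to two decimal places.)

-0.42%

0.5 ỹ = 1.58 − 0.64 − 1.63 − 0.4 × (1.63 − 2.83) = -0.21
ỹ = -0.21 / 0.5 = -0.42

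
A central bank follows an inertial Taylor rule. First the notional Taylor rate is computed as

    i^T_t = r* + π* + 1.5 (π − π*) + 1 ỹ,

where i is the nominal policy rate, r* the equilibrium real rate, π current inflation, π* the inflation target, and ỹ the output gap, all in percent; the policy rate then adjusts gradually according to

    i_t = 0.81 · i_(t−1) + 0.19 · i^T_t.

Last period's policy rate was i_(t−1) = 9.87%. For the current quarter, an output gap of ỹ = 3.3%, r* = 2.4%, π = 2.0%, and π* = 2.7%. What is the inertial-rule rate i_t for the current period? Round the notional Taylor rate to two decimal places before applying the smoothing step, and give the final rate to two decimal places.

9.39%

i^T_t = 2.4 + 2.7 + 1.5 × (2.0 − 2.7) + 1 × 3.3
   = 2.4 + 2.7 − 1.05 + 3.3 = 7.35
i_t = 0.81 × 9.87 + 0.19 × 7.35 = 7.9947 + 1.3965 = 9.39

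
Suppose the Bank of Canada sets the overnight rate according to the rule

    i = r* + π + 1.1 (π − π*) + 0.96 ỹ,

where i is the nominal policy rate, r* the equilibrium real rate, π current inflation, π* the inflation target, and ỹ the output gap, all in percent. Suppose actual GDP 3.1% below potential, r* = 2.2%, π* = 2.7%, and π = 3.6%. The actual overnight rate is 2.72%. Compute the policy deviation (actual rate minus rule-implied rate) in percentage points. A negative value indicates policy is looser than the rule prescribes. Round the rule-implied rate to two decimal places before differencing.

Output 3.1% below potential → ỹ = -3.1.
i = 2.2 + 3.6 + 1.1 × (3.6 − 2.7) + 0.96 × (-3.1)
   = 2.2 + 3.6 + 0.99 − 2.976 = 3.81
Deviation = 2.72 − 3.81 = -1.09 pp.

-1.09 pp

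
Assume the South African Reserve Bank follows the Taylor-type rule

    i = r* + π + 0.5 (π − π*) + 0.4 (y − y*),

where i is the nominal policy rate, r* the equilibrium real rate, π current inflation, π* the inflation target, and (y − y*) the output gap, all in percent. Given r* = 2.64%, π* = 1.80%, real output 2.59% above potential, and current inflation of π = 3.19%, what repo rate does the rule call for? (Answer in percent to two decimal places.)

7.56%

Output 2.59% above potential → (y − y*) = 2.59.
i = 2.64 + 3.19 + 0.5 × (3.19 − 1.80) + 0.4 × 2.59
   = 2.64 + 3.19 + 0.695 + 1.036 = 7.56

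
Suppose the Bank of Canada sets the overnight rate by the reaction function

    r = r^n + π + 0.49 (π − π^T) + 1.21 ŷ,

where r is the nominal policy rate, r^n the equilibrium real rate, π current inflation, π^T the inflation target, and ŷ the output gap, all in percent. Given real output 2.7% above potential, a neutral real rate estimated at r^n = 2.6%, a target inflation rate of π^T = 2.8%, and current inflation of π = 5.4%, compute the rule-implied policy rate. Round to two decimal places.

12.54%

Output 2.7% above potential → ŷ = 2.7.
r = 2.6 + 5.4 + 0.49 × (5.4 − 2.8) + 1.21 × 2.7
   = 2.6 + 5.4 + 1.274 + 3.267 = 12.54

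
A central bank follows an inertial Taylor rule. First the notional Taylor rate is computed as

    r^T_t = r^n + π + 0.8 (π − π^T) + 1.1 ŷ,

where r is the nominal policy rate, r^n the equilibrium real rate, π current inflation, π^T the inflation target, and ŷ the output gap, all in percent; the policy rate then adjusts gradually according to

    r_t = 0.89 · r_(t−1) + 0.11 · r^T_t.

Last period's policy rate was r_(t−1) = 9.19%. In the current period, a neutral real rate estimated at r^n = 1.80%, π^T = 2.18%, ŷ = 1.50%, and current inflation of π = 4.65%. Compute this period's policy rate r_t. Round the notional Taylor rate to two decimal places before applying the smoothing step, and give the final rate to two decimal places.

r^T_t = 1.80 + 4.65 + 0.8 × (4.65 − 2.18) + 1.1 × 1.50
   = 1.80 + 4.65 + 1.976 + 1.65 = 10.08
r_t = 0.89 × 9.19 + 0.11 × 10.08 = 8.1791 + 1.1088 = 9.29

9.29%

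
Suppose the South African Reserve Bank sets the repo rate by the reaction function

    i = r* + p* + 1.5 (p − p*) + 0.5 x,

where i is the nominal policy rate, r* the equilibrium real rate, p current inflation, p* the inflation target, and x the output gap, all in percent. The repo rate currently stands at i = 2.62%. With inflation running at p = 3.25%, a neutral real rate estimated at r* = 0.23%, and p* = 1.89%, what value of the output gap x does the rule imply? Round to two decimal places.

-3.08%

0.5 x = 2.62 − 0.23 − 1.89 − 1.5 × (3.25 − 1.89) = -1.54
x = -1.54 / 0.5 = -3.08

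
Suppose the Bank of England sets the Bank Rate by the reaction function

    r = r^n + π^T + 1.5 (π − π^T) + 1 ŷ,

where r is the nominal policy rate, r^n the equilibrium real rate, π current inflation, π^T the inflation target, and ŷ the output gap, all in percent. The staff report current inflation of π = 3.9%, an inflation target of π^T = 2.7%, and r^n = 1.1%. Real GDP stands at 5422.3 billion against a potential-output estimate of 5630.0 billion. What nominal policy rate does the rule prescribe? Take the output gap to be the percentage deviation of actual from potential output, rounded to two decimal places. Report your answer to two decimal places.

1.91%

Output gap = 100 × (5422.3 − 5630.0) / 5630.0 = -3.69%.
r = 1.10 + 2.70 + 1.5 × (3.90 − 2.70) + 1 × (-3.69)
   = 1.10 + 2.7 + 1.8 − 3.69 = 1.91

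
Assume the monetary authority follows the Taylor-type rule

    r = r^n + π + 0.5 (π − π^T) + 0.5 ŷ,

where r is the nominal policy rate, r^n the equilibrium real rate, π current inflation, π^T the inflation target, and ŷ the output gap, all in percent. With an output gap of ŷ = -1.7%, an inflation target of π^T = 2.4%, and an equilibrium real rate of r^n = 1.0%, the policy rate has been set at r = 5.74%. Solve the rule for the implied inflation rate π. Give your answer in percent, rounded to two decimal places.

Collecting π: r = r^n + (1 + 0.5) π − 0.5 π^T + 0.5 ŷ
1.5 π = 5.74 − 1.0 + 0.5 × 2.4 − 0.5 × (-1.7) = 6.79
π = 6.79 / 1.5 = 4.53

4.53%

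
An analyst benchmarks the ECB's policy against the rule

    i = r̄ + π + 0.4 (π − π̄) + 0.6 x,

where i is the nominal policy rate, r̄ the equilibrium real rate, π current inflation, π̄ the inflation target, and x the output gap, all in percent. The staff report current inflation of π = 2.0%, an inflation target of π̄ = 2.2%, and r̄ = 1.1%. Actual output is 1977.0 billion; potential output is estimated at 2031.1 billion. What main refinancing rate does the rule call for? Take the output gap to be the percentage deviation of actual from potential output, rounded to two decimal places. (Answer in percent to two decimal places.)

1.42%

Output gap = 100 × (1977.0 − 2031.1) / 2031.1 = -2.66%.
i = 1.10 + 2.00 + 0.4 × (2.00 − 2.20) + 0.6 × (-2.66)
   = 1.10 + 2 − 0.08 − 1.596 = 1.42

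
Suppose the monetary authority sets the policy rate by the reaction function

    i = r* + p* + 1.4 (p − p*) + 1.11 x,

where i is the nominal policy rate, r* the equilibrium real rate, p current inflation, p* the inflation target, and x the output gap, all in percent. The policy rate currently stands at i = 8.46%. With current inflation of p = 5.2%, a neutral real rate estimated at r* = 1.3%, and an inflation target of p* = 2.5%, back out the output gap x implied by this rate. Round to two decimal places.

1.11 x = 8.46 − 1.3 − 2.5 − 1.4 × (5.2 − 2.5) = 0.88
x = 0.88 / 1.11 = 0.79

0.79%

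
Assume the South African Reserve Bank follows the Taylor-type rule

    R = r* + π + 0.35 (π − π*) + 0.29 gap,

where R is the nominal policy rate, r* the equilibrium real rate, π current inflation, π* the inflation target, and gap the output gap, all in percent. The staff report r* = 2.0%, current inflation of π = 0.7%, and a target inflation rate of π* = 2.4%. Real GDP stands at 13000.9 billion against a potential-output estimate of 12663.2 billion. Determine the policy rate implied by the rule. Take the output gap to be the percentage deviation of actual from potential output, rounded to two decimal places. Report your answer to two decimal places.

2.88%

Output gap = 100 × (13000.9 − 12663.2) / 12663.2 = 2.67%.
R = 2.00 + 0.70 + 0.35 × (0.70 − 2.40) + 0.29 × 2.67
   = 2.00 + 0.7 − 0.595 + 0.7743 = 2.88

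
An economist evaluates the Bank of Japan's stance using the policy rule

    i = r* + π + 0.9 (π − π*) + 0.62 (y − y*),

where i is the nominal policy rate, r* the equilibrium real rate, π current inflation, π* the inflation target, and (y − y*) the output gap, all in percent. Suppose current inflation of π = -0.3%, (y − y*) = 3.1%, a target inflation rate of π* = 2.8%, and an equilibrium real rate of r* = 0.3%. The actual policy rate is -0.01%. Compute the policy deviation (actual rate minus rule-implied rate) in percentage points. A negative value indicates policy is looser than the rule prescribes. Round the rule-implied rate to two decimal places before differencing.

i = 0.3 + (-0.3) + 0.9 × (-0.3 − 2.8) + 0.62 × 3.1
   = 0.3 − 0.3 − 2.79 + 1.922 = -0.87
Deviation = -0.01 − (-0.87) = 0.86 pp.

0.86 pp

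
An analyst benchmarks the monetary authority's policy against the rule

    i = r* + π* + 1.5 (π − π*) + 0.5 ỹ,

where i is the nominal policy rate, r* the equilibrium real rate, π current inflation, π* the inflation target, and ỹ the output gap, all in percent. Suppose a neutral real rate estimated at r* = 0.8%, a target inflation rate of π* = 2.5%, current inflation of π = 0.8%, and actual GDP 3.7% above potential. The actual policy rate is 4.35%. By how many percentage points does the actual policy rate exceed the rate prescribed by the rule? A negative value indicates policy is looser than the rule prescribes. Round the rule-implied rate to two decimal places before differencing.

Output 3.7% above potential → ỹ = 3.7.
i = 0.8 + 2.5 + 1.5 × (0.8 − 2.5) + 0.5 × 3.7
   = 0.8 + 2.5 − 2.55 + 1.85 = 2.60
Deviation = 4.35 − 2.60 = 1.75 pp.

1.75 pp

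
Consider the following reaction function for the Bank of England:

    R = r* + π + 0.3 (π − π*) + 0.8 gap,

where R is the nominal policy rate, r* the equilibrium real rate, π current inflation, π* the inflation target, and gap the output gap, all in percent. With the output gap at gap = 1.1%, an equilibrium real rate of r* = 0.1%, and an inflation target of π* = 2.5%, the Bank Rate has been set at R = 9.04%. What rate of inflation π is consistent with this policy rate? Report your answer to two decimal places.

Collecting π: R = r* + (1 + 0.3) π − 0.3 π* + 0.8 gap
1.3 π = 9.04 − 0.1 + 0.3 × 2.5 − 0.8 × 1.1 = 8.81
π = 8.81 / 1.3 = 6.78

6.78%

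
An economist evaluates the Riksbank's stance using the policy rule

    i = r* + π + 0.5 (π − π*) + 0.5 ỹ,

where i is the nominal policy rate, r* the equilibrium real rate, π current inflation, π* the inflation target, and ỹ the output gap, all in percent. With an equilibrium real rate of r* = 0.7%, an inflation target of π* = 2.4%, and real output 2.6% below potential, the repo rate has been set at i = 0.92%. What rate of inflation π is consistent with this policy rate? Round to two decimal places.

Output 2.6% below potential → ỹ = -2.6.
Collecting π: i = r* + (1 + 0.5) π − 0.5 π* + 0.5 ỹ
1.5 π = 0.92 − 0.7 + 0.5 × 2.4 − 0.5 × (-2.6) = 2.72
π = 2.72 / 1.5 = 1.81

1.81%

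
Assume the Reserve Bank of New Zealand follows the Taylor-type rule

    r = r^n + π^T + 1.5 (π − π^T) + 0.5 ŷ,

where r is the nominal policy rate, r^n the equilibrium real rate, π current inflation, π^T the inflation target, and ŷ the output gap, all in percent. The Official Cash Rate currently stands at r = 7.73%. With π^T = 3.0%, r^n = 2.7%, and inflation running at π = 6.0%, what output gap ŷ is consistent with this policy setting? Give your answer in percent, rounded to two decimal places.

-4.94%

0.5 ŷ = 7.73 − 2.7 − 3.0 − 1.5 × (6.0 − 3.0) = -2.47
ŷ = -2.47 / 0.5 = -4.94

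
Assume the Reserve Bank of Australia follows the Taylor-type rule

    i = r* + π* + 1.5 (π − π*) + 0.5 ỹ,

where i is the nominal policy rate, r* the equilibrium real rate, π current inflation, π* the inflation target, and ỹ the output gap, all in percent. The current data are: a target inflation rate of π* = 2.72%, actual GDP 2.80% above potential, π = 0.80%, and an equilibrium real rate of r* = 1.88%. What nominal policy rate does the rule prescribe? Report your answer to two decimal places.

Output 2.80% above potential → ỹ = 2.80.
i = 1.88 + 2.72 + 1.5 × (0.80 − 2.72) + 0.5 × 2.80
   = 1.88 + 2.72 − 2.88 + 1.4 = 3.12

3.12%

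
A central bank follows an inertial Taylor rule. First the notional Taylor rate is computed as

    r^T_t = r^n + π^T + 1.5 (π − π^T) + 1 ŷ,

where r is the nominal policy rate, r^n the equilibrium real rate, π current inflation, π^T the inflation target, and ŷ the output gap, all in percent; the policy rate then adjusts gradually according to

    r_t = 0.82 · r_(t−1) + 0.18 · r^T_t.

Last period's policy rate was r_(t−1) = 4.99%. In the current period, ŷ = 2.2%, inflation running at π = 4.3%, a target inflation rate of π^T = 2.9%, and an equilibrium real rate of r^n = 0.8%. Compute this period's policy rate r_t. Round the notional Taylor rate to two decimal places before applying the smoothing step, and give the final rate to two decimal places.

r^T_t = 0.8 + 2.9 + 1.5 × (4.3 − 2.9) + 1 × 2.2
   = 0.8 + 2.9 + 2.1 + 2.2 = 8.00
r_t = 0.82 × 4.99 + 0.18 × 8.00 = 4.0918 + 1.44 = 5.53

5.53%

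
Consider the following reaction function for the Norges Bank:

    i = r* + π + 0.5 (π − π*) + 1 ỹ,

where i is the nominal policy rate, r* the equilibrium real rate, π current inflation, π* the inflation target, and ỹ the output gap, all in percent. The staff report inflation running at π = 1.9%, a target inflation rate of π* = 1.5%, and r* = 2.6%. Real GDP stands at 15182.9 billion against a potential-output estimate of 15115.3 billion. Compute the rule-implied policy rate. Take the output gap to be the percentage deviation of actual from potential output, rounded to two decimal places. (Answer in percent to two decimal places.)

5.15%

Output gap = 100 × (15182.9 − 15115.3) / 15115.3 = 0.45%.
i = 2.60 + 1.90 + 0.5 × (1.90 − 1.50) + 1 × 0.45
   = 2.60 + 1.9 + 0.2 + 0.45 = 5.15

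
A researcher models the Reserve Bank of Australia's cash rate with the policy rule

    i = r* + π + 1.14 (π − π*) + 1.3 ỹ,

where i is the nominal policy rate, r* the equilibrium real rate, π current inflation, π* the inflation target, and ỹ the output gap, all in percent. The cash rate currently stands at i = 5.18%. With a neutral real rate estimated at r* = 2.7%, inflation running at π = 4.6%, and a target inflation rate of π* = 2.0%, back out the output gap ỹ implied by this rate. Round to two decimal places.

1.3 ỹ = 5.18 − 2.7 − 4.6 − 1.14 × (4.6 − 2.0) = -5.084
ỹ = -5.084 / 1.3 = -3.91

-3.91%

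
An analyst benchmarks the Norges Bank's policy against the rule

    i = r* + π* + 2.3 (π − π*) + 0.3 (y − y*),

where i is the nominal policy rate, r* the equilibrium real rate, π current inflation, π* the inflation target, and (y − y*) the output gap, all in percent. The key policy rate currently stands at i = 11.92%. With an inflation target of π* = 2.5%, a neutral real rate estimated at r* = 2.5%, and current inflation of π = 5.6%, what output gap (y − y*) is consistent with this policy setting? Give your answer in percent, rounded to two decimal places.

0.3 (y − y*) = 11.92 − 2.5 − 2.5 − 2.3 × (5.6 − 2.5) = -0.21
(y − y*) = -0.21 / 0.3 = -0.70

-0.70%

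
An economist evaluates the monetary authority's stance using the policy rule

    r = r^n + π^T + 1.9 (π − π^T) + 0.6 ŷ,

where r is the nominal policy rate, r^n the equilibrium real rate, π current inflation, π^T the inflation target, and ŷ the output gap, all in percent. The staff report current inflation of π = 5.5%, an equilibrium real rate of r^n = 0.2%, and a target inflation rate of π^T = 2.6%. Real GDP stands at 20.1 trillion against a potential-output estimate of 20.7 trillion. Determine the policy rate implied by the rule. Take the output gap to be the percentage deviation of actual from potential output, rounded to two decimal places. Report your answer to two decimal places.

6.57%

Output gap = 100 × (20.1 − 20.7) / 20.7 = -2.90%.
r = 0.20 + 2.60 + 1.9 × (5.50 − 2.60) + 0.6 × (-2.90)
   = 0.20 + 2.6 + 5.51 − 1.74 = 6.57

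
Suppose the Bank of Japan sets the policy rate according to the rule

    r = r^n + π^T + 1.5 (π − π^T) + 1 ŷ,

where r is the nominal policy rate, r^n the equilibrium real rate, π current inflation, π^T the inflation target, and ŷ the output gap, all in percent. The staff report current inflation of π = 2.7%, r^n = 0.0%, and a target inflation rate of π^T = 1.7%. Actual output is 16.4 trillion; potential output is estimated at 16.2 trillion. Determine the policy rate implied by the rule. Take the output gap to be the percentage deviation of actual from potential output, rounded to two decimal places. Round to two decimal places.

Output gap = 100 × (16.4 − 16.2) / 16.2 = 1.23%.
r = 0.00 + 1.70 + 1.5 × (2.70 − 1.70) + 1 × 1.23
   = 0.00 + 1.7 + 1.5 + 1.23 = 4.43

4.43%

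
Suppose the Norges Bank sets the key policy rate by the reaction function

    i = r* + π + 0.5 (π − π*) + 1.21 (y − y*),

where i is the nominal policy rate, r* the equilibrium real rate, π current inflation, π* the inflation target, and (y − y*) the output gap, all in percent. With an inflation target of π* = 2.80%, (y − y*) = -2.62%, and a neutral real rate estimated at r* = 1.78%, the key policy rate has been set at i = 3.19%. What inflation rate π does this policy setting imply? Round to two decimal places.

3.99%

Collecting π: i = r* + (1 + 0.5) π − 0.5 π* + 1.21 (y − y*)
1.5 π = 3.19 − 1.78 + 0.5 × 2.80 − 1.21 × (-2.62) = 5.9802
π = 5.9802 / 1.5 = 3.99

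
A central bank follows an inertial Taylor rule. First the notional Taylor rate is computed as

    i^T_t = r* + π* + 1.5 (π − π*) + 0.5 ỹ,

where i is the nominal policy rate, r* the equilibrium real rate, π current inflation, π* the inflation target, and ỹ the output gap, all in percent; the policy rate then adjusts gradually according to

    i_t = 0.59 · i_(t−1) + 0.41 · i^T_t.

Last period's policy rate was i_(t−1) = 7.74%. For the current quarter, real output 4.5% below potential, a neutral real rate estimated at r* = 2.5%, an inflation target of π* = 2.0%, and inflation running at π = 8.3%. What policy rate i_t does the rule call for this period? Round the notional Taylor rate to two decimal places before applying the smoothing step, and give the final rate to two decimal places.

Output 4.5% below potential → ỹ = -4.5.
i^T_t = 2.5 + 2.0 + 1.5 × (8.3 − 2.0) + 0.5 × (-4.5)
   = 2.5 + 2 + 9.45 − 2.25 = 11.70
i_t = 0.59 × 7.74 + 0.41 × 11.70 = 4.5666 + 4.797 = 9.36

9.36%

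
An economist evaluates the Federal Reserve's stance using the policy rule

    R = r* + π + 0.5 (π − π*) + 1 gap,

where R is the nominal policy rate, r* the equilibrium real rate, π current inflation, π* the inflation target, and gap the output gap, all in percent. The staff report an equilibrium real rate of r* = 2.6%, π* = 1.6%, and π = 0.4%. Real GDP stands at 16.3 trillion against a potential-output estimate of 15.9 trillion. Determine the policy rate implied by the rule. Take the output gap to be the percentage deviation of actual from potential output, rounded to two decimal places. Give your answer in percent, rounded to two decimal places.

Output gap = 100 × (16.3 − 15.9) / 15.9 = 2.52%.
R = 2.60 + 0.40 + 0.5 × (0.40 − 1.60) + 1 × 2.52
   = 2.60 + 0.4 − 0.6 + 2.52 = 4.92

4.92%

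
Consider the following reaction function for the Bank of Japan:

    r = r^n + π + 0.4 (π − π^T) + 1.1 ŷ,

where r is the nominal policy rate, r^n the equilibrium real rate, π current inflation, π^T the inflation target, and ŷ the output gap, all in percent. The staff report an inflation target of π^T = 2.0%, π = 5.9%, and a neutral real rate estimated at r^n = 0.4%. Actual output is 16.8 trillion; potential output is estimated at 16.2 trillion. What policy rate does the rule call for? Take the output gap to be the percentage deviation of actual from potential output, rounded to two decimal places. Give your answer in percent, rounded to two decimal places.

Output gap = 100 × (16.8 − 16.2) / 16.2 = 3.70%.
r = 0.40 + 5.90 + 0.4 × (5.90 − 2.00) + 1.1 × 3.70
   = 0.40 + 5.9 + 1.56 + 4.07 = 11.93

11.93%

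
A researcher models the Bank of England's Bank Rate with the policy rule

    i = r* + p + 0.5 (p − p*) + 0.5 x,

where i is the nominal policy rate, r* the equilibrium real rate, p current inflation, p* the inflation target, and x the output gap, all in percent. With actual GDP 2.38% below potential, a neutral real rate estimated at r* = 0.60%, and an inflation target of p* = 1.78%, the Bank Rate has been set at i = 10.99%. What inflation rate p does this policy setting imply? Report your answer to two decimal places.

Output 2.38% below potential → x = -2.38.
Collecting p: i = r* + (1 + 0.5) p − 0.5 p* + 0.5 x
1.5 p = 10.99 − 0.60 + 0.5 × 1.78 − 0.5 × (-2.38) = 12.47
p = 12.47 / 1.5 = 8.31

8.31%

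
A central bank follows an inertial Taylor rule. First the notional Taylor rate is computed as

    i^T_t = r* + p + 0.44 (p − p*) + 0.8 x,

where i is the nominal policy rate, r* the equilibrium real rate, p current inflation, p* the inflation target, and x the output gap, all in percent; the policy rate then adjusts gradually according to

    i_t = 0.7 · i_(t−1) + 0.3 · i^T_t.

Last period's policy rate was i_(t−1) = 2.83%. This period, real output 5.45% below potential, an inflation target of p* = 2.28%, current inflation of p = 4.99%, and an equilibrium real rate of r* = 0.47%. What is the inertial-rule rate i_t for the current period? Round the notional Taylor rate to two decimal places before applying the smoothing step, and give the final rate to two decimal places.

2.67%

Output 5.45% below potential → x = -5.45.
i^T_t = 0.47 + 4.99 + 0.44 × (4.99 − 2.28) + 0.8 × (-5.45)
   = 0.47 + 4.99 + 1.1924 − 4.36 = 2.29
i_t = 0.7 × 2.83 + 0.3 × 2.29 = 1.981 + 0.687 = 2.67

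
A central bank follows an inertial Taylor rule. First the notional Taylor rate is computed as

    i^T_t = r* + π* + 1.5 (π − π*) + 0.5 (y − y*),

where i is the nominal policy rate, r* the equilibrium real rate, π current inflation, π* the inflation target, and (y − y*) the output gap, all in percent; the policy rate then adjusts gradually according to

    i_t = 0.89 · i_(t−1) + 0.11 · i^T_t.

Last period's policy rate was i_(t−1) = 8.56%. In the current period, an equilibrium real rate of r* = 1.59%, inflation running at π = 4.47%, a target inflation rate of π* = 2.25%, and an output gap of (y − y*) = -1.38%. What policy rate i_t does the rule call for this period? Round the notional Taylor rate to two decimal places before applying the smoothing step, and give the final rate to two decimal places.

i^T_t = 1.59 + 2.25 + 1.5 × (4.47 − 2.25) + 0.5 × (-1.38)
   = 1.59 + 2.25 + 3.33 − 0.69 = 6.48
i_t = 0.89 × 8.56 + 0.11 × 6.48 = 7.6184 + 0.7128 = 8.33

8.33%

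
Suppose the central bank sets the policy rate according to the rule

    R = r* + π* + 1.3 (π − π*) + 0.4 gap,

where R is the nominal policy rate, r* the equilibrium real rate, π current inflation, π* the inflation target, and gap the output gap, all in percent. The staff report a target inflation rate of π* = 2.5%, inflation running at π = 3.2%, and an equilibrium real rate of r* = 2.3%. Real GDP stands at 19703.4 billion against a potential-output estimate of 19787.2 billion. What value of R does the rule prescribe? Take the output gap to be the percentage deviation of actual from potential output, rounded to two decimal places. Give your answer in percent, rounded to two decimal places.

5.54%

Output gap = 100 × (19703.4 − 19787.2) / 19787.2 = -0.42%.
R = 2.30 + 2.50 + 1.3 × (3.20 − 2.50) + 0.4 × (-0.42)
   = 2.30 + 2.5 + 0.91 − 0.168 = 5.54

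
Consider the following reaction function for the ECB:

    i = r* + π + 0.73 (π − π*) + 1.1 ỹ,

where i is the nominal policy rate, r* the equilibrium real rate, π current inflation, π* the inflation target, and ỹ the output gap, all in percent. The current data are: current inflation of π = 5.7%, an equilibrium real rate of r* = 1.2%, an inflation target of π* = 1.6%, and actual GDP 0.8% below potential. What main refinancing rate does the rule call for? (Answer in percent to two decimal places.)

9.01%

Output 0.8% below potential → ỹ = -0.8.
i = 1.2 + 5.7 + 0.73 × (5.7 − 1.6) + 1.1 × (-0.8)
   = 1.2 + 5.7 + 2.993 − 0.88 = 9.01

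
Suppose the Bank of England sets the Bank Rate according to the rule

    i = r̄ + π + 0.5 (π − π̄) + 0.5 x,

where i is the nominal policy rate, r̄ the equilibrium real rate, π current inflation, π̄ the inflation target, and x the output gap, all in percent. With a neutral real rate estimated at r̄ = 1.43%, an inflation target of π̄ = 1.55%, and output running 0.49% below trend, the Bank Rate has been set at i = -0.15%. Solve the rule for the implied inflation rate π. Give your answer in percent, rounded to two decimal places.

-0.37%

Output 0.49% below potential → x = -0.49.
Collecting π: i = r̄ + (1 + 0.5) π − 0.5 π̄ + 0.5 x
1.5 π = -0.15 − 1.43 + 0.5 × 1.55 − 0.5 × (-0.49) = -0.56
π = -0.56 / 1.5 = -0.37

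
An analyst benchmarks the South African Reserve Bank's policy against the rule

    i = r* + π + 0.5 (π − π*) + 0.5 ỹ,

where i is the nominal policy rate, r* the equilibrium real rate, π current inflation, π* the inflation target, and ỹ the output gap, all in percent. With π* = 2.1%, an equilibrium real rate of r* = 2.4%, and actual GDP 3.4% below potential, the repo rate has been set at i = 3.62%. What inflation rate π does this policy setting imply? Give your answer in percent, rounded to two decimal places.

Output 3.4% below potential → ỹ = -3.4.
Collecting π: i = r* + (1 + 0.5) π − 0.5 π* + 0.5 ỹ
1.5 π = 3.62 − 2.4 + 0.5 × 2.1 − 0.5 × (-3.4) = 3.97
π = 3.97 / 1.5 = 2.65

2.65%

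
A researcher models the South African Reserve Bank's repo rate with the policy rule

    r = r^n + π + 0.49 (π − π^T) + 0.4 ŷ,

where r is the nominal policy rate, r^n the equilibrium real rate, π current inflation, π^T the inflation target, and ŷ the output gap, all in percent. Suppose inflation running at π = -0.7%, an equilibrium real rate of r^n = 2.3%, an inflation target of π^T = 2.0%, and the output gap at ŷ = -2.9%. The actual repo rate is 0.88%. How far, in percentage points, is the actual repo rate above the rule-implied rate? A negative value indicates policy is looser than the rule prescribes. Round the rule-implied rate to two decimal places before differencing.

r = 2.3 + (-0.7) + 0.49 × (-0.7 − 2.0) + 0.4 × (-2.9)
   = 2.3 − 0.7 − 1.323 − 1.16 = -0.88
Deviation = 0.88 − (-0.88) = 1.76 pp.

1.76 pp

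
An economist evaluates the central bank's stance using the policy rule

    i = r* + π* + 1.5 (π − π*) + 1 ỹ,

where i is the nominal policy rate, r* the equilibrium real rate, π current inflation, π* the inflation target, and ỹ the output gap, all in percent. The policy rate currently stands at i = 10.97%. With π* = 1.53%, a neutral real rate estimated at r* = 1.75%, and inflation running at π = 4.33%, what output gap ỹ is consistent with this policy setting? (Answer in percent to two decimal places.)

1 ỹ = 10.97 − 1.75 − 1.53 − 1.5 × (4.33 − 1.53) = 3.49
ỹ = 3.49 / 1 = 3.49

3.49%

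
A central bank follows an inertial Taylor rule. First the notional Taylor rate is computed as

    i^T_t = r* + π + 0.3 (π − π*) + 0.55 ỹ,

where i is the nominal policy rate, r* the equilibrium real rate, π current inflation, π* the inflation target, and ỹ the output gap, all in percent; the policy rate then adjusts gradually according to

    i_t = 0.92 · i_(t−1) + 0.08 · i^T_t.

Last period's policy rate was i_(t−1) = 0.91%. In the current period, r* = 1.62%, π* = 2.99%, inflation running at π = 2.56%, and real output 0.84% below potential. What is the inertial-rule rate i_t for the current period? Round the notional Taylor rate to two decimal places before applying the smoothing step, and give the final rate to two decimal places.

Output 0.84% below potential → ỹ = -0.84.
i^T_t = 1.62 + 2.56 + 0.3 × (2.56 − 2.99) + 0.55 × (-0.84)
   = 1.62 + 2.56 − 0.129 − 0.462 = 3.59
i_t = 0.92 × 0.91 + 0.08 × 3.59 = 0.8372 + 0.2872 = 1.12

1.12%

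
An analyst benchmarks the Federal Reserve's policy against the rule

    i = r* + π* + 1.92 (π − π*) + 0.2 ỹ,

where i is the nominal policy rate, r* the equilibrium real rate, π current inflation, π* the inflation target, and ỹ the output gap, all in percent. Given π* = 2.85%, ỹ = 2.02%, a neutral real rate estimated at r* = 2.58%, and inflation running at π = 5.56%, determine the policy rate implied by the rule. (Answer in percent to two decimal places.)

11.04%

i = 2.58 + 2.85 + 1.92 × (5.56 − 2.85) + 0.2 × 2.02
   = 2.58 + 2.85 + 5.2032 + 0.404 = 11.04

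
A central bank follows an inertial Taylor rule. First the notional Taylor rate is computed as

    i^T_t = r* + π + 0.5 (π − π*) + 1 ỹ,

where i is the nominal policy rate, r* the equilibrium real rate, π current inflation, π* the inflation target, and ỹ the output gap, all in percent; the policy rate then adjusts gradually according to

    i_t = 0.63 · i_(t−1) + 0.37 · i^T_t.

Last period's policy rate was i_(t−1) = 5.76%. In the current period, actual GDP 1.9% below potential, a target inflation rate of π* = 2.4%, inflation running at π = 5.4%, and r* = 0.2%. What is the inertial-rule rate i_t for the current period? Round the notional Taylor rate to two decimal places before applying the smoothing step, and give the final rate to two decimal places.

Output 1.9% below potential → ỹ = -1.9.
i^T_t = 0.2 + 5.4 + 0.5 × (5.4 − 2.4) + 1 × (-1.9)
   = 0.2 + 5.4 + 1.5 − 1.9 = 5.20
i_t = 0.63 × 5.76 + 0.37 × 5.20 = 3.6288 + 1.924 = 5.55

5.55%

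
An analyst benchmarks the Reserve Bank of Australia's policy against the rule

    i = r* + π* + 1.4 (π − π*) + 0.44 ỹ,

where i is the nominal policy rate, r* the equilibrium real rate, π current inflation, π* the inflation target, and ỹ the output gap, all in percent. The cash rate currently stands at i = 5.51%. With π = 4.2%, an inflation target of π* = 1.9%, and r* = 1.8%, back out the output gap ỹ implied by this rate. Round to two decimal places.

0.44 ỹ = 5.51 − 1.8 − 1.9 − 1.4 × (4.2 − 1.9) = -1.41
ỹ = -1.41 / 0.44 = -3.20

-3.20%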